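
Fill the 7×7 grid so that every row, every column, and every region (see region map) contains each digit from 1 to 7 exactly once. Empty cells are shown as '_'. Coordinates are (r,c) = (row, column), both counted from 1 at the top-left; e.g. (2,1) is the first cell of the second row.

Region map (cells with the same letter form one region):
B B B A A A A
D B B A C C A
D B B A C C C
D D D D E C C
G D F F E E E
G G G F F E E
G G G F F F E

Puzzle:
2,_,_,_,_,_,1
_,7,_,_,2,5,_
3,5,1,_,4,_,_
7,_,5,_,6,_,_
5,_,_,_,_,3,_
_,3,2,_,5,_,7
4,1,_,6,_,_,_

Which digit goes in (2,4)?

(3,7) = 6: row 3 has {1,3,4,5}; col 7 has {1,7}; region has {2,4,5} → only 6 remains.
(4,6) = 1: row 4 has {5,6,7}; col 6 has {3,5}; region has {2,4,5,6} → only 1 remains.
(4,7) = 3: row 4 has {1,5,6,7}; col 7 has {1,6,7}; region has {1,2,4,5,6} → only 3 remains.
(5,5) = 1: row 5 has {3,5}; col 5 has {2,4,5,6}; region has {3,6,7} → only 1 remains.
(6,1) = 6: row 6 has {2,3,5,7}; col 1 has {2,3,4,5,7}; region has {1,2,3,4,5} → only 6 remains.
(6,6) = 4: row 6 has {2,3,5,6,7}; col 6 has {1,3,5}; region has {1,3,6,7} → only 4 remains.
(7,3) = 7: row 7 has {1,4,6}; col 3 has {1,2,5}; region has {1,2,3,4,5,6} → only 7 remains.
(7,5) = 3: row 7 has {1,4,6,7}; col 5 has {1,2,4,5,6}; region has {5,6} → only 3 remains.
(7,6) = 2: row 7 has {1,3,4,6,7}; col 6 has {1,3,4,5}; region has {3,5,6} → only 2 remains.
(7,7) = 5: row 7 has {1,2,3,4,6,7}; col 7 has {1,3,6,7}; region has {1,3,4,6,7} → only 5 remains.
(1,5) = 7: row 1 has {1,2}; col 5 has {1,2,3,4,5,6}; region has {1} → only 7 remains.
(1,6) = 6: row 1 has {1,2,7}; col 6 has {1,2,3,4,5}; region has {1,7} → only 6 remains.
(2,1) = 1: row 2 has {2,5,7}; col 1 has {2,3,4,5,6,7}; region has {3,5,7} → only 1 remains.
(2,7) = 4: row 2 has {1,2,5,7}; col 7 has {1,3,5,6,7}; region has {1,6,7} → only 4 remains.
(3,4) = 2: row 3 has {1,3,4,5,6}; col 4 has {6}; region has {1,4,6,7} → only 2 remains.
(3,6) = 7: row 3 has {1,2,3,4,5,6}; col 6 has {1,2,3,4,5,6}; region has {1,2,3,4,5,6} → only 7 remains.
(4,4) = 4: row 4 has {1,3,5,6,7}; col 4 has {2,6}; region has {1,3,5,7} → only 4 remains.
(5,3) = 4: row 5 has {1,3,5}; col 3 has {1,2,5,7}; region has {2,3,5,6} → only 4 remains.
(5,4) = 7: row 5 has {1,3,4,5}; col 4 has {2,4,6}; region has {2,3,4,5,6} → only 7 remains.
(5,7) = 2: row 5 has {1,3,4,5,7}; col 7 has {1,3,4,5,6,7}; region has {1,3,4,5,6,7} → only 2 remains.
(6,4) = 1: row 6 has {2,3,4,5,6,7}; col 4 has {2,4,6,7}; region has {2,3,4,5,6,7} → only 1 remains.
(1,2) = 4: row 1 has {1,2,6,7}; col 2 has {1,3,5,7}; region has {1,2,5,7} → only 4 remains.
(1,3) = 3: row 1 has {1,2,4,6,7}; col 3 has {1,2,4,5,7}; region has {1,2,4,5,7} → only 3 remains.
(1,4) = 5: row 1 has {1,2,3,4,6,7}; col 4 has {1,2,4,6,7}; region has {1,2,4,6,7} → only 5 remains.
(2,3) = 6: row 2 has {1,2,4,5,7}; col 3 has {1,2,3,4,5,7}; region has {1,2,3,4,5,7} → only 6 remains.
(2,4) = 3: row 2 has {1,2,4,5,6,7}; col 4 has {1,2,4,5,6,7}; region has {1,2,4,5,6,7} → only 3 remains.

3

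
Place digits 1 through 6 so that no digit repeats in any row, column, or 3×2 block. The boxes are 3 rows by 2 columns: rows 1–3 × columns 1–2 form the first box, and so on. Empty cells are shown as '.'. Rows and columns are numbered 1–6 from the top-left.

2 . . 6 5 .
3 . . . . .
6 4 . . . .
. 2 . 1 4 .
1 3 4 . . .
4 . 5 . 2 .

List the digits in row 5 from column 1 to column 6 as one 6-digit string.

r1c2 = 1: row 1 has {2,5,6}; col 2 has {2,3,4}; box has {2,3,4,6} → only 1 remains.
r1c3 = 3: row 1 has {1,2,5,6}; col 3 has {4,5}; box has {6} → only 3 remains.
r1c6 = 4: row 1 has {1,2,3,5,6}; col 6 has {}; box has {5} → only 4 remains.
r2c2 = 5: row 2 has {3}; col 2 has {1,2,3,4}; box has {1,2,3,4,6} → only 5 remains.
r4c1 = 5: row 4 has {1,2,4}; col 1 has {1,2,3,4,6}; box has {1,2,3,4} → only 5 remains.
r4c3 = 6: row 4 has {1,2,4,5}; col 3 has {3,4,5}; box has {1,4,5} → only 6 remains.
r4c6 = 3: row 4 has {1,2,4,5,6}; col 6 has {4}; box has {2,4} → only 3 remains.
r5c4 = 2: row 5 has {1,3,4}; col 4 has {1,6}; box has {1,4,5,6} → only 2 remains.
r5c5 = 6: row 5 has {1,2,3,4}; col 5 has {2,4,5}; box has {2,3,4} → only 6 remains.
r5c6 = 5: row 5 has {1,2,3,4,6}; col 6 has {3,4}; box has {2,3,4,6} → only 5 remains.

134265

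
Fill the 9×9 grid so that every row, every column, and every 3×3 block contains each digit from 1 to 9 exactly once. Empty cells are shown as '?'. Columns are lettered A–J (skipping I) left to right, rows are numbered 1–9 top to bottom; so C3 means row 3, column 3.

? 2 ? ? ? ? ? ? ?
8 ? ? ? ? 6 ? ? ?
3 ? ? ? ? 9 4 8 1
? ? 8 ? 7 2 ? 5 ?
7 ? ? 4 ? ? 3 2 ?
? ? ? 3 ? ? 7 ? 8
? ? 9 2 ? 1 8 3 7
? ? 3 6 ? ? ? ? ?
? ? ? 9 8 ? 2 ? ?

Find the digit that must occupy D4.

1

D4 = 1: row 4 has {2,5,7,8}; col 4 has {2,3,4,6,9}; box has {2,3,4,7} → only 1 remains.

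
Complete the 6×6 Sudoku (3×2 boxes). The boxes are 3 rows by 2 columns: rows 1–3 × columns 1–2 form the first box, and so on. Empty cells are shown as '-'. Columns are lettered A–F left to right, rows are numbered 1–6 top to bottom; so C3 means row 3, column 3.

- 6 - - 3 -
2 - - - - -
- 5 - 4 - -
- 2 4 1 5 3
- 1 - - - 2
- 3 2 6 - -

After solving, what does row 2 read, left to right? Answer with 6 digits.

B2 = 4: row 2 has {2}; col 2 has {1,2,3,5,6}; box has {2,5,6} → only 4 remains.
A4 = 6 (sole candidate).
A1 = 1 (sole candidate).
C1 = 5 (sole candidate).
D1 = 2 (sole candidate).
F1 = 4 (sole candidate).
D2 = 3: row 2 has {2,4}; col 4 has {1,2,4,6}; box has {2,4,5} → only 3 remains.
A3 = 3 (sole candidate).
C5 = 3 (sole candidate).
D5 = 5 (sole candidate).
F6 = 1 (sole candidate).
F3 = 6 (sole candidate).
A5 = 4 (sole candidate).
E5 = 6 (sole candidate).
A6 = 5 (sole candidate).
E6 = 4 (sole candidate).
E2 = 1: row 2 has {2,3,4}; col 5 has {3,4,5,6}; box has {3,4,6} → only 1 remains.
F2 = 5: row 2 has {1,2,3,4}; col 6 has {1,2,3,4,6}; box has {1,3,4,6} → only 5 remains.
C3 = 1 (sole candidate).
E3 = 2 (sole candidate).
C2 = 6: row 2 has {1,2,3,4,5}; col 3 has {1,2,3,4,5}; box has {1,2,3,4,5} → only 6 remains.

246315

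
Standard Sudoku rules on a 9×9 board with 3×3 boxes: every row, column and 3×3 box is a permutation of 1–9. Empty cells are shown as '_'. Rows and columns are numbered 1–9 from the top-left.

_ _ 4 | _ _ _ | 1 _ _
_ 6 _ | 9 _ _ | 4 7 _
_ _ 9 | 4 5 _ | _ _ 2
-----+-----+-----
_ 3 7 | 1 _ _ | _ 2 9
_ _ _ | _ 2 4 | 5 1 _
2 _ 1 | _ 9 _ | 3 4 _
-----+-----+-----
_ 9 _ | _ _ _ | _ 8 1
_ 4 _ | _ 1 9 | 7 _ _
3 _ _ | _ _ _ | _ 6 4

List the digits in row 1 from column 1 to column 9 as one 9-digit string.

524736198

row 3, column 8 = 3 (sole candidate).
row 5, column 2 = 8 (sole candidate).
row 5, column 3 = 6 (sole candidate).
row 5, column 9 = 7 (sole candidate).
row 6, column 2 = 5 (sole candidate).
row 7, column 7 = 2 (sole candidate).
row 8, column 8 = 5 (sole candidate).
row 8, column 9 = 3 (sole candidate).
row 9, column 7 = 9 (sole candidate).
row 1, column 8 = 9: row 1 has {1,4}; col 8 has {1,2,3,4,5,6,7,8}; box has {1,2,3,4,7} → only 9 remains.
row 4, column 1 = 4 (sole candidate).
row 5, column 1 = 9 (sole candidate).
row 5, column 4 = 3 (sole candidate).
row 7, column 3 = 5 (sole candidate).
row 4, column 6 = 5 (hidden single in row 4).
row 7, column 5 = 4 (hidden single in row 7).
row 7, column 6 = 3 (hidden single in row 7).
row 1, column 5 = 3: in row 1, 3 can only go here (every other open cell in that row sees a 3).
row 2, column 5 = 8 (sole candidate).
row 2, column 9 = 5 (sole candidate).
row 4, column 5 = 6 (sole candidate).
row 4, column 7 = 8 (sole candidate).
row 6, column 9 = 6 (sole candidate).
row 9, column 5 = 7 (sole candidate).
row 1, column 9 = 8: row 1 has {1,3,4,9}; col 9 has {1,2,3,4,5,6,7,9}; box has {1,2,3,4,5,7,9} → only 8 remains.
row 2, column 1 = 1 (sole candidate).
row 2, column 6 = 2 (sole candidate).
row 3, column 2 = 7 (sole candidate).
row 3, column 7 = 6 (sole candidate).
row 7, column 4 = 6 (sole candidate).
row 9, column 6 = 8 (sole candidate).
row 1, column 1 = 5: row 1 has {1,3,4,8,9}; col 1 has {1,2,3,4,9}; box has {1,4,6,7,9} → only 5 remains.
row 1, column 2 = 2: row 1 has {1,3,4,5,8,9}; col 2 has {3,4,5,6,7,8,9}; box has {1,4,5,6,7,9} → only 2 remains.
row 1, column 4 = 7: row 1 has {1,2,3,4,5,8,9}; col 4 has {1,3,4,6,9}; box has {2,3,4,5,8,9} → only 7 remains.
row 1, column 6 = 6: row 1 has {1,2,3,4,5,7,8,9}; col 6 has {2,3,4,5,8,9}; box has {2,3,4,5,7,8,9} → only 6 remains.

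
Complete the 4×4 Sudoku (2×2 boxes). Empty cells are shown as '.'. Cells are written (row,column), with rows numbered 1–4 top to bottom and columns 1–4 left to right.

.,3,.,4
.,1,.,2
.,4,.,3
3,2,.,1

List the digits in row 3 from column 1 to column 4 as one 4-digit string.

(1,1) = 2: row 1 has {3,4}; col 1 has {3}; box has {1,3} → only 2 remains.
(1,3) = 1: row 1 has {2,3,4}; col 3 has {}; box has {2,4} → only 1 remains.
(2,1) = 4: row 2 has {1,2}; col 1 has {2,3}; box has {1,2,3} → only 4 remains.
(2,3) = 3: row 2 has {1,2,4}; col 3 has {1}; box has {1,2,4} → only 3 remains.
(3,1) = 1: row 3 has {3,4}; col 1 has {2,3,4}; box has {2,3,4} → only 1 remains.
(3,3) = 2: row 3 has {1,3,4}; col 3 has {1,3}; box has {1,3} → only 2 remains.

1423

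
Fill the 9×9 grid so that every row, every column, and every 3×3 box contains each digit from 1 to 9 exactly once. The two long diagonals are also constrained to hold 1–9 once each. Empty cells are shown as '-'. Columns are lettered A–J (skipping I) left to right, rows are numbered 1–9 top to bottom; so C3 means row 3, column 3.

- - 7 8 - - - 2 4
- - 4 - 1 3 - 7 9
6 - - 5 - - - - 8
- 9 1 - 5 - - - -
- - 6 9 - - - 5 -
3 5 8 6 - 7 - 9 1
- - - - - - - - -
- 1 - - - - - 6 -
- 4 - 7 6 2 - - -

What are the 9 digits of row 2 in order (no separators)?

B1 = 3 (sole candidate).
E1 = 9 (sole candidate).
F1 = 6 (sole candidate).
D2 = 2: row 2 has {1,3,4,7,9}; col 4 has {5,6,7,8,9}; box has {1,3,5,6,8,9} → only 2 remains.
B3 = 2 (sole candidate).
C3 = 9 (sole candidate).
F3 = 4 (sole candidate).
G3 = 3 (sole candidate).
H3 = 1 (sole candidate).
F4 = 8 (sole candidate).
B5 = 7 (sole candidate).
E5 = 2 (sole candidate).
F5 = 1 (sole candidate).
J5 = 3 (sole candidate).
E6 = 4 (sole candidate).
G6 = 2 (sole candidate).
C7 = 5 (sole candidate).
F7 = 9 (sole candidate).
F8 = 5 (sole candidate).
A9 = 9 (sole candidate).
C9 = 3 (sole candidate).
H9 = 8 (sole candidate).
J9 = 5 (sole candidate).
A1 = 1 (sole candidate).
G1 = 5 (sole candidate).
B2 = 8: row 2 has {1,2,3,4,7,9}; col 2 has {1,2,3,4,5,7,9}; box has {1,2,3,4,6,7,9}; main diagonal has {1,2,5,6,7,9} → only 8 remains.
G2 = 6: row 2 has {1,2,3,4,7,8,9}; col 7 has {2,3,5}; box has {1,2,3,4,5,7,8,9} → only 6 remains.
E3 = 7 (sole candidate).
D4 = 3 (sole candidate).
H4 = 4 (sole candidate).
A5 = 4 (sole candidate).
G5 = 8 (sole candidate).
B7 = 6 (sole candidate).
G7 = 4 (sole candidate).
H7 = 3 (sole candidate).
C8 = 2 (sole candidate).
D8 = 4 (sole candidate).
J8 = 7 (sole candidate).
G9 = 1 (sole candidate).
A2 = 5: row 2 has {1,2,3,4,6,7,8,9}; col 1 has {1,3,4,6,9}; box has {1,2,3,4,6,7,8,9} → only 5 remains.

584213679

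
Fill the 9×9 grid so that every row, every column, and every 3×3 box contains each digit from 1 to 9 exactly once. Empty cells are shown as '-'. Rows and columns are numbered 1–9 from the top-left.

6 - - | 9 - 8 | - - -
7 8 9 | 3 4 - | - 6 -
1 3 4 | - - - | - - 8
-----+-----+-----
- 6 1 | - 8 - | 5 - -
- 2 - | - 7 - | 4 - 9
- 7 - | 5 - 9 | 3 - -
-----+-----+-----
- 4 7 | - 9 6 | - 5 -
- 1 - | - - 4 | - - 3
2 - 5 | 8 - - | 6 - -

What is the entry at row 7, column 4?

1

row 1, column 2 = 5: row 1 has {6,8,9}; col 2 has {1,2,3,4,6,7,8}; box has {1,3,4,6,7,8,9} → only 5 remains.
row 1, column 3 = 2: row 1 has {5,6,8,9}; col 3 has {1,4,5,7,9}; box has {1,3,4,5,6,7,8,9} → only 2 remains.
row 1, column 5 = 1: row 1 has {2,5,6,8,9}; col 5 has {4,7,8,9}; box has {3,4,8,9} → only 1 remains.
row 1, column 7 = 7: row 1 has {1,2,5,6,8,9}; col 7 has {3,4,5,6}; box has {6,8} → only 7 remains.
row 1, column 9 = 4: row 1 has {1,2,5,6,7,8,9}; col 9 has {3,8,9}; box has {6,7,8} → only 4 remains.
row 6, column 3 = 8: row 6 has {3,5,7,9}; col 3 has {1,2,4,5,7,9}; box has {1,2,6,7} → only 8 remains.
row 8, column 3 = 6: row 8 has {1,3,4}; col 3 has {1,2,4,5,7,8,9}; box has {1,2,4,5,7} → only 6 remains.
row 9, column 2 = 9: row 9 has {2,5,6,8}; col 2 has {1,2,3,4,5,6,7,8}; box has {1,2,4,5,6,7} → only 9 remains.
row 9, column 5 = 3: row 9 has {2,5,6,8,9}; col 5 has {1,4,7,8,9}; box has {4,6,8,9} → only 3 remains.
row 1, column 8 = 3: row 1 has {1,2,4,5,6,7,8,9}; col 8 has {5,6}; box has {4,6,7,8} → only 3 remains.
row 5, column 3 = 3: row 5 has {2,4,7,9}; col 3 has {1,2,4,5,6,7,8,9}; box has {1,2,6,7,8} → only 3 remains.
row 5, column 6 = 1: row 5 has {2,3,4,7,9}; col 6 has {4,6,8,9}; box has {5,7,8,9} → only 1 remains.
row 5, column 8 = 8: row 5 has {1,2,3,4,7,9}; col 8 has {3,5,6}; box has {3,4,5,9} → only 8 remains.
row 6, column 1 = 4: row 6 has {3,5,7,8,9}; col 1 has {1,2,6,7}; box has {1,2,3,6,7,8} → only 4 remains.
row 8, column 1 = 8: row 8 has {1,3,4,6}; col 1 has {1,2,4,6,7}; box has {1,2,4,5,6,7,9} → only 8 remains.
row 9, column 6 = 7: row 9 has {2,3,5,6,8,9}; col 6 has {1,4,6,8,9}; box has {3,4,6,8,9} → only 7 remains.
row 9, column 9 = 1: row 9 has {2,3,5,6,7,8,9}; col 9 has {3,4,8,9}; box has {3,5,6} → only 1 remains.
row 4, column 1 = 9: row 4 has {1,5,6,8}; col 1 has {1,2,4,6,7,8}; box has {1,2,3,4,6,7,8} → only 9 remains.
row 5, column 1 = 5: row 5 has {1,2,3,4,7,8,9}; col 1 has {1,2,4,6,7,8,9}; box has {1,2,3,4,6,7,8,9} → only 5 remains.
row 5, column 4 = 6: row 5 has {1,2,3,4,5,7,8,9}; col 4 has {3,5,8,9}; box has {1,5,7,8,9} → only 6 remains.
row 6, column 5 = 2: row 6 has {3,4,5,7,8,9}; col 5 has {1,3,4,7,8,9}; box has {1,5,6,7,8,9} → only 2 remains.
row 6, column 8 = 1: row 6 has {2,3,4,5,7,8,9}; col 8 has {3,5,6,8}; box has {3,4,5,8,9} → only 1 remains.
row 6, column 9 = 6: row 6 has {1,2,3,4,5,7,8,9}; col 9 has {1,3,4,8,9}; box has {1,3,4,5,8,9} → only 6 remains.
row 7, column 1 = 3: row 7 has {4,5,6,7,9}; col 1 has {1,2,4,5,6,7,8,9}; box has {1,2,4,5,6,7,8,9} → only 3 remains.
row 7, column 9 = 2: row 7 has {3,4,5,6,7,9}; col 9 has {1,3,4,6,8,9}; box has {1,3,5,6} → only 2 remains.
row 8, column 4 = 2: row 8 has {1,3,4,6,8}; col 4 has {3,5,6,8,9}; box has {3,4,6,7,8,9} → only 2 remains.
row 8, column 5 = 5: row 8 has {1,2,3,4,6,8}; col 5 has {1,2,3,4,7,8,9}; box has {2,3,4,6,7,8,9} → only 5 remains.
row 8, column 7 = 9: row 8 has {1,2,3,4,5,6,8}; col 7 has {3,4,5,6,7}; box has {1,2,3,5,6} → only 9 remains.
row 8, column 8 = 7: row 8 has {1,2,3,4,5,6,8,9}; col 8 has {1,3,5,6,8}; box has {1,2,3,5,6,9} → only 7 remains.
row 9, column 8 = 4: row 9 has {1,2,3,5,6,7,8,9}; col 8 has {1,3,5,6,7,8}; box has {1,2,3,5,6,7,9} → only 4 remains.
row 2, column 9 = 5: row 2 has {3,4,6,7,8,9}; col 9 has {1,2,3,4,6,8,9}; box has {3,4,6,7,8} → only 5 remains.
row 3, column 4 = 7: row 3 has {1,3,4,8}; col 4 has {2,3,5,6,8,9}; box has {1,3,4,8,9} → only 7 remains.
row 3, column 5 = 6: row 3 has {1,3,4,7,8}; col 5 has {1,2,3,4,5,7,8,9}; box has {1,3,4,7,8,9} → only 6 remains.
row 3, column 7 = 2: row 3 has {1,3,4,6,7,8}; col 7 has {3,4,5,6,7,9}; box has {3,4,5,6,7,8} → only 2 remains.
row 3, column 8 = 9: row 3 has {1,2,3,4,6,7,8}; col 8 has {1,3,4,5,6,7,8}; box has {2,3,4,5,6,7,8} → only 9 remains.
row 4, column 4 = 4: row 4 has {1,5,6,8,9}; col 4 has {2,3,5,6,7,8,9}; box has {1,2,5,6,7,8,9} → only 4 remains.
row 4, column 6 = 3: row 4 has {1,4,5,6,8,9}; col 6 has {1,4,6,7,8,9}; box has {1,2,4,5,6,7,8,9} → only 3 remains.
row 4, column 8 = 2: row 4 has {1,3,4,5,6,8,9}; col 8 has {1,3,4,5,6,7,8,9}; box has {1,3,4,5,6,8,9} → only 2 remains.
row 4, column 9 = 7: row 4 has {1,2,3,4,5,6,8,9}; col 9 has {1,2,3,4,5,6,8,9}; box has {1,2,3,4,5,6,8,9} → only 7 remains.
row 7, column 4 = 1: row 7 has {2,3,4,5,6,7,9}; col 4 has {2,3,4,5,6,7,8,9}; box has {2,3,4,5,6,7,8,9} → only 1 remains.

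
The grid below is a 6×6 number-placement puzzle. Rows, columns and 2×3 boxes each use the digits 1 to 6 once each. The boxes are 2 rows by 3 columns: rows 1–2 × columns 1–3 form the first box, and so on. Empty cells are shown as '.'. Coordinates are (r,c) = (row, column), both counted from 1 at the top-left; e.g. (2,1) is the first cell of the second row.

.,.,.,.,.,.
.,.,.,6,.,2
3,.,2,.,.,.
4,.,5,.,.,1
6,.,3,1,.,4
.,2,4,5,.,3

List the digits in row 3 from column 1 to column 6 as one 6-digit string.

(1,6) = 5: row 1 has {}; col 6 has {1,2,3,4}; box has {2,6} → only 5 remains.
(2,3) = 1: row 2 has {2,6}; col 3 has {2,3,4,5}; box has {} → only 1 remains.
(3,4) = 4: row 3 has {2,3}; col 4 has {1,5,6}; box has {1} → only 4 remains.
(3,6) = 6: row 3 has {2,3,4}; col 6 has {1,2,3,4,5}; box has {1,4} → only 6 remains.
(4,2) = 6: row 4 has {1,4,5}; col 2 has {2}; box has {2,3,4,5} → only 6 remains.
(5,2) = 5: row 5 has {1,3,4,6}; col 2 has {2,6}; box has {2,3,4,6} → only 5 remains.
(5,5) = 2: row 5 has {1,3,4,5,6}; col 5 has {}; box has {1,3,4,5} → only 2 remains.
(6,1) = 1: row 6 has {2,3,4,5}; col 1 has {3,4,6}; box has {2,3,4,5,6} → only 1 remains.
(6,5) = 6: row 6 has {1,2,3,4,5}; col 5 has {2}; box has {1,2,3,4,5} → only 6 remains.
(1,1) = 2: row 1 has {5}; col 1 has {1,3,4,6}; box has {1} → only 2 remains.
(1,3) = 6: row 1 has {2,5}; col 3 has {1,2,3,4,5}; box has {1,2} → only 6 remains.
(1,4) = 3: row 1 has {2,5,6}; col 4 has {1,4,5,6}; box has {2,5,6} → only 3 remains.
(2,1) = 5: row 2 has {1,2,6}; col 1 has {1,2,3,4,6}; box has {1,2,6} → only 5 remains.
(2,5) = 4: row 2 has {1,2,5,6}; col 5 has {2,6}; box has {2,3,5,6} → only 4 remains.
(3,2) = 1: row 3 has {2,3,4,6}; col 2 has {2,5,6}; box has {2,3,4,5,6} → only 1 remains.
(3,5) = 5: row 3 has {1,2,3,4,6}; col 5 has {2,4,6}; box has {1,4,6} → only 5 remains.

312456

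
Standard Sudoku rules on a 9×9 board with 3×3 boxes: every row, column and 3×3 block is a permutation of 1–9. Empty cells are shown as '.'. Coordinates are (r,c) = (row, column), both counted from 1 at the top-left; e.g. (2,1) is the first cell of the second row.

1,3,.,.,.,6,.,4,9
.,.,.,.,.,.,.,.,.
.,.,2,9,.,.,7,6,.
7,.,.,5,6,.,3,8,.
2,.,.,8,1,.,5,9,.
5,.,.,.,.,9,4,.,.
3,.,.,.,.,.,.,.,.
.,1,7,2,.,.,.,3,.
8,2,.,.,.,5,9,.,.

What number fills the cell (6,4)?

3

(1,4) = 7 (sole candidate).
(3,1) = 4 (sole candidate).
(6,4) = 3: row 6 has {4,5,9}; col 4 has {2,5,7,8,9}; box has {1,5,6,8,9} → only 3 remains.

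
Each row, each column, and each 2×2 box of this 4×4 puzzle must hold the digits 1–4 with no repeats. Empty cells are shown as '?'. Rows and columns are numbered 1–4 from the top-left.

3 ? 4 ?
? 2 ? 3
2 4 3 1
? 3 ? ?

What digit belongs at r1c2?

1

r1c2 = 1: row 1 has {3,4}; col 2 has {2,3,4}; box has {2,3} → only 1 remains.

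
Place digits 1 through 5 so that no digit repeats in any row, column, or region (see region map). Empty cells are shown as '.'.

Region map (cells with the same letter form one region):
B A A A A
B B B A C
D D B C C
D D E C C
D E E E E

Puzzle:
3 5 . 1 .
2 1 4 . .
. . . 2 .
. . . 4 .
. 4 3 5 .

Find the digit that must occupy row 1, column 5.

row 1, column 3 = 2 (sole candidate).
row 1, column 5 = 4: row 1 has {1,2,3,5}; col 5 has {}; region has {1,2,5} → only 4 remains.

4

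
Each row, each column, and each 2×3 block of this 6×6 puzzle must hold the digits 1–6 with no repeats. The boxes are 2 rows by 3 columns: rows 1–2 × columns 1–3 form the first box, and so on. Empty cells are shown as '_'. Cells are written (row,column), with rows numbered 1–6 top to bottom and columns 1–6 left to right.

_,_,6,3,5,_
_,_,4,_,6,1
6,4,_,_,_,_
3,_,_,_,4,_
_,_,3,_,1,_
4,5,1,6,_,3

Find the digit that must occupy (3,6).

(2,4) = 2: row 2 has {1,4,6}; col 4 has {3,6}; box has {1,3,5,6} → only 2 remains.
(5,1) = 2: row 5 has {1,3}; col 1 has {3,4,6}; box has {1,3,4,5} → only 2 remains.
(5,2) = 6: row 5 has {1,2,3}; col 2 has {4,5}; box has {1,2,3,4,5} → only 6 remains.
(6,5) = 2: row 6 has {1,3,4,5,6}; col 5 has {1,4,5,6}; box has {1,3,6} → only 2 remains.
(1,1) = 1: row 1 has {3,5,6}; col 1 has {2,3,4,6}; box has {4,6} → only 1 remains.
(1,2) = 2: row 1 has {1,3,5,6}; col 2 has {4,5,6}; box has {1,4,6} → only 2 remains.
(1,6) = 4: row 1 has {1,2,3,5,6}; col 6 has {1,3}; box has {1,2,3,5,6} → only 4 remains.
(2,1) = 5: row 2 has {1,2,4,6}; col 1 has {1,2,3,4,6}; box has {1,2,4,6} → only 5 remains.
(2,2) = 3: row 2 has {1,2,4,5,6}; col 2 has {2,4,5,6}; box has {1,2,4,5,6} → only 3 remains.
(3,5) = 3: row 3 has {4,6}; col 5 has {1,2,4,5,6}; box has {4} → only 3 remains.
(4,2) = 1: row 4 has {3,4}; col 2 has {2,3,4,5,6}; box has {3,4,6} → only 1 remains.
(4,4) = 5: row 4 has {1,3,4}; col 4 has {2,3,6}; box has {3,4} → only 5 remains.
(5,4) = 4: row 5 has {1,2,3,6}; col 4 has {2,3,5,6}; box has {1,2,3,6} → only 4 remains.
(5,6) = 5: row 5 has {1,2,3,4,6}; col 6 has {1,3,4}; box has {1,2,3,4,6} → only 5 remains.
(3,4) = 1: row 3 has {3,4,6}; col 4 has {2,3,4,5,6}; box has {3,4,5} → only 1 remains.
(3,6) = 2: row 3 has {1,3,4,6}; col 6 has {1,3,4,5}; box has {1,3,4,5} → only 2 remains.

2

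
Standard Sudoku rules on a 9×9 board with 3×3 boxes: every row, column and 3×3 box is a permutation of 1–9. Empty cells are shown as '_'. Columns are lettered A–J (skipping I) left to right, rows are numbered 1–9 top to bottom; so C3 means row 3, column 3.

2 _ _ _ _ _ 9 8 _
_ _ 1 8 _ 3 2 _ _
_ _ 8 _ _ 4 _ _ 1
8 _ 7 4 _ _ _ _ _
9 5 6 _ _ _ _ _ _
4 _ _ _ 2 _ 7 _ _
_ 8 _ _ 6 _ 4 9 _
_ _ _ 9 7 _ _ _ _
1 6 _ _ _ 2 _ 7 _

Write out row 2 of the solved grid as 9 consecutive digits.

C6 = 3: row 6 has {2,4,7}; col 3 has {1,6,7,8}; box has {4,5,6,7,8,9} → only 3 remains.
B6 = 1: row 6 has {2,3,4,7}; col 2 has {5,6,8}; box has {3,4,5,6,7,8,9} → only 1 remains.
B4 = 2: row 4 has {4,7,8}; col 2 has {1,5,6,8}; box has {1,3,4,5,6,7,8,9} → only 2 remains.
D3 = 2: in row 3, 2 can only go here (every other open cell in that row sees a 2).
A7 = 7: in row 7, 7 can only go here (every other open cell in that row sees a 7).
B3 = 7: in row 3, 7 can only go here (every other open cell in that row sees a 7).
J2 = 7: in row 2, 7 can only go here (every other open cell in that row sees a 7).
E3 = 9: in row 3, 9 can only go here (every other open cell in that row sees a 9).
E2 = 5: row 2 has {1,2,3,7,8}; col 5 has {2,6,7,9}; box has {2,3,4,8,9} → only 5 remains.
E1 = 1: row 1 has {2,8,9}; col 5 has {2,5,6,7,9}; box has {2,3,4,5,8,9} → only 1 remains.
A2 = 6: row 2 has {1,2,3,5,7,8}; col 1 has {1,2,4,7,8,9}; box has {1,2,7,8} → only 6 remains.
H2 = 4: row 2 has {1,2,3,5,6,7,8}; col 8 has {7,8,9}; box has {1,2,7,8,9} → only 4 remains.
E4 = 3: row 4 has {2,4,7,8}; col 5 has {1,2,5,6,7,9}; box has {2,4} → only 3 remains.
E5 = 8: row 5 has {5,6,9}; col 5 has {1,2,3,5,6,7,9}; box has {2,3,4} → only 8 remains.
E9 = 4: row 9 has {1,2,6,7}; col 5 has {1,2,3,5,6,7,8,9}; box has {2,6,7,9} → only 4 remains.
B2 = 9: row 2 has {1,2,3,4,5,6,7,8}; col 2 has {1,2,5,6,7,8}; box has {1,2,6,7,8} → only 9 remains.

691853247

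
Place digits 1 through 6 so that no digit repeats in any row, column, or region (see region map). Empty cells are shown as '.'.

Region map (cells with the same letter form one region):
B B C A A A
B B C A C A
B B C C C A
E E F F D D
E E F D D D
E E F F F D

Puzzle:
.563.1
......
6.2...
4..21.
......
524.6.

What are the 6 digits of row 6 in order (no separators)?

524163

R1C1 = 2 (sole candidate).
R1C5 = 4 (sole candidate).
R3C6 = 5 (sole candidate).
R6C4 = 1: row 6 has {2,4,5,6}; col 4 has {2,3}; region has {2,4,6} → only 1 remains.
R6C6 = 3: row 6 has {1,2,4,5,6}; col 6 has {1,5}; region has {1} → only 3 remains.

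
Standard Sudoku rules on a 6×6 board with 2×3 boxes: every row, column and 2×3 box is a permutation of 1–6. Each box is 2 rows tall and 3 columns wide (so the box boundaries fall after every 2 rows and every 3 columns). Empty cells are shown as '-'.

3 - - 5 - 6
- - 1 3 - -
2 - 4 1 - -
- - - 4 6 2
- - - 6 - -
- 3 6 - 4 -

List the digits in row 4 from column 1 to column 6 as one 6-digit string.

R1C3 = 2 (sole candidate).
R1C5 = 1 (sole candidate).
R2C5 = 2 (sole candidate).
R2C6 = 4 (sole candidate).
R5C3 = 5 (sole candidate).
R5C5 = 3 (sole candidate).
R5C6 = 1 (sole candidate).
R6C1 = 1 (sole candidate).
R6C4 = 2 (sole candidate).
R6C6 = 5 (sole candidate).
R1C2 = 4 (sole candidate).
R3C5 = 5 (sole candidate).
R3C6 = 3 (sole candidate).
R4C1 = 5: row 4 has {2,4,6}; col 1 has {1,2,3}; box has {2,4} → only 5 remains.
R4C2 = 1: row 4 has {2,4,5,6}; col 2 has {3,4}; box has {2,4,5} → only 1 remains.
R4C3 = 3: row 4 has {1,2,4,5,6}; col 3 has {1,2,4,5,6}; box has {1,2,4,5} → only 3 remains.

513462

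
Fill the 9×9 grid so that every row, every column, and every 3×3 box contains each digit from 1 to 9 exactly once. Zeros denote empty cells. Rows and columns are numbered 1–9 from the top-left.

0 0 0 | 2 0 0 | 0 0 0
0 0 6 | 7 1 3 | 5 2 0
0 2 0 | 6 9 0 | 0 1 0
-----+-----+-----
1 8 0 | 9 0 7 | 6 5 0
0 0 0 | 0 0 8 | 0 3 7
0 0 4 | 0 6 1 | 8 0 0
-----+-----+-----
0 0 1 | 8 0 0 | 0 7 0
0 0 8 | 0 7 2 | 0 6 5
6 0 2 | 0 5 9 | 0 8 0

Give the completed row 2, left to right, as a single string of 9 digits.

row 4, column 3 = 3 (sole candidate).
row 6, column 8 = 9 (sole candidate).
row 6, column 9 = 2 (sole candidate).
row 1, column 8 = 4 (sole candidate).
row 4, column 9 = 4 (sole candidate).
row 5, column 7 = 1 (sole candidate).
row 1, column 5 = 8 (sole candidate).
row 1, column 6 = 5 (sole candidate).
row 3, column 6 = 4 (sole candidate).
row 4, column 5 = 2 (sole candidate).
row 5, column 5 = 4 (sole candidate).
row 7, column 5 = 3 (sole candidate).
row 7, column 6 = 6 (sole candidate).
row 7, column 9 = 9 (sole candidate).
row 2, column 9 = 8: row 2 has {1,2,3,5,6,7}; col 9 has {2,4,5,7,9}; box has {1,2,4,5} → only 8 remains.
row 3, column 9 = 3 (sole candidate).
row 5, column 4 = 5 (sole candidate).
row 6, column 4 = 3 (sole candidate).
row 9, column 9 = 1 (sole candidate).
row 1, column 9 = 6 (sole candidate).
row 3, column 7 = 7 (sole candidate).
row 5, column 3 = 9 (sole candidate).
row 9, column 4 = 4 (sole candidate).
row 9, column 7 = 3 (sole candidate).
row 1, column 3 = 7 (sole candidate).
row 1, column 7 = 9 (sole candidate).
row 3, column 3 = 5 (sole candidate).
row 5, column 1 = 2 (sole candidate).
row 5, column 2 = 6 (sole candidate).
row 8, column 4 = 1 (sole candidate).
row 8, column 7 = 4 (sole candidate).
row 9, column 2 = 7 (sole candidate).
row 1, column 1 = 3 (sole candidate).
row 1, column 2 = 1 (sole candidate).
row 3, column 1 = 8 (sole candidate).
row 6, column 2 = 5 (sole candidate).
row 7, column 2 = 4 (sole candidate).
row 7, column 7 = 2 (sole candidate).
row 8, column 1 = 9 (sole candidate).
row 8, column 2 = 3 (sole candidate).
row 2, column 1 = 4: row 2 has {1,2,3,5,6,7,8}; col 1 has {1,2,3,6,8,9}; box has {1,2,3,5,6,7,8} → only 4 remains.
row 2, column 2 = 9: row 2 has {1,2,3,4,5,6,7,8}; col 2 has {1,2,3,4,5,6,7,8}; box has {1,2,3,4,5,6,7,8} → only 9 remains.

496713528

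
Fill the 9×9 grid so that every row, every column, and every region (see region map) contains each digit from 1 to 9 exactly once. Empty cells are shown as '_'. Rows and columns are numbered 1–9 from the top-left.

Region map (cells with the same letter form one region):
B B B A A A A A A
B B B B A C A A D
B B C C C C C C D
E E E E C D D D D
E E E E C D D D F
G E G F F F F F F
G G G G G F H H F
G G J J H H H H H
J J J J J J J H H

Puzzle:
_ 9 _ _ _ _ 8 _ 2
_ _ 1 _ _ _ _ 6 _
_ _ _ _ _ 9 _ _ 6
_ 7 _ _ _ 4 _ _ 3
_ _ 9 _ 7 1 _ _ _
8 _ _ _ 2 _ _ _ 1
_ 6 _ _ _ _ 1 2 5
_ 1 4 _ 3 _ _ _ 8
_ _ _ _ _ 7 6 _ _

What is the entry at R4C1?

R5C9 = 4 (sole candidate).
R9C9 = 9 (sole candidate).
R2C9 = 7 (sole candidate).
R3C1 = 7 (hidden single in row 3).
R6C2 = 4 (hidden single in row 6).
R6C3 = 5 (hidden single in row 6).
R7C6 = 8 (hidden single in row 7).
R8C6 = 6 (hidden single in row 8).
R6C6 = 3 (sole candidate).
R1C6 = 5 (sole candidate).
R2C6 = 2 (sole candidate).
R3C2 = 2 (hidden single in row 3).
R6C4 = 6 (hidden single in row 6).
R5C1 = 6 (hidden single in row 5).
R1C3 = 6 (hidden single in row 1).
R4C5 = 6 (hidden single in row 4).
R9C8 = 4 (hidden single in row 9).
R7C3 = 7 (hidden single in column 3).
R1C4 = 7 (hidden single in column 4).
R8C1 = 2 (hidden single in region G).
R8C4 = 9 (hidden single in row 8).
R7C1 = 9 (hidden single in column 1).
R7C5 = 4 (sole candidate).
R1C5 = 1 (sole candidate).
R1C8 = 3 (sole candidate).
R2C5 = 9 (sole candidate).
R2C7 = 4 (sole candidate).
R7C4 = 3 (sole candidate).
R1C1 = 4 (sole candidate).
R3C4 = 4 (hidden single in row 3).
R3C8 = 1 (hidden single in row 3).
R5C2 = 3 (hidden single in row 5).
R2C1 = 3 (hidden single in row 2).
R9C3 = 3 (hidden single in row 9).
R3C3 = 8 (sole candidate).
R3C5 = 5 (sole candidate).
R3C7 = 3 (sole candidate).
R4C3 = 2 (sole candidate).
R9C5 = 8 (sole candidate).
R9C2 = 5 (sole candidate).
R2C2 = 8 (sole candidate).
R2C4 = 5 (sole candidate).
R5C4 = 8 (sole candidate).
R5C8 = 5 (sole candidate).
R8C8 = 7 (sole candidate).
R9C1 = 1 (sole candidate).
R9C4 = 2 (sole candidate).
R4C1 = 5: row 4 has {2,3,4,6,7}; col 1 has {1,2,3,4,6,7,8,9}; region has {2,3,4,6,7,8,9} → only 5 remains.

5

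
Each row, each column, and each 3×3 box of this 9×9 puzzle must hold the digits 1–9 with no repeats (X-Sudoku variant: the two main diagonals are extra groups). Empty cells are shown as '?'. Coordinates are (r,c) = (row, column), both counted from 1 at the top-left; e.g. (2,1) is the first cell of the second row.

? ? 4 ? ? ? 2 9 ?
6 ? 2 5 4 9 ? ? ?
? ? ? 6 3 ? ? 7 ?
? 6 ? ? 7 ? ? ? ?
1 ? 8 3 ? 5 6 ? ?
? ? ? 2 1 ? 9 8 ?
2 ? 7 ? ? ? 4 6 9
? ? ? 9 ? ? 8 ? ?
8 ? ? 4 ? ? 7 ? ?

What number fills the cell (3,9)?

4

(1,5) = 8 (sole candidate).
(4,4) = 8 (sole candidate).
(4,6) = 4 (sole candidate).
(5,5) = 9 (sole candidate).
(6,6) = 6 (sole candidate).
(7,4) = 1 (sole candidate).
(7,5) = 5 (sole candidate).
(1,4) = 7 (sole candidate).
(1,6) = 1 (sole candidate).
(3,6) = 2 (sole candidate).
(7,2) = 3 (sole candidate).
(7,6) = 8 (sole candidate).
(9,6) = 3 (sole candidate).
(1,2) = 5 (sole candidate).
(3,1) = 9 (sole candidate).
(3,3) = 1 (sole candidate).
(3,7) = 5 (sole candidate).
(8,2) = 1 (sole candidate).
(8,6) = 7 (sole candidate).
(9,2) = 9 (sole candidate).
(1,1) = 3 (sole candidate).
(1,9) = 6 (sole candidate).
(2,2) = 7 (sole candidate).
(2,8) = 3 (sole candidate).
(3,2) = 8 (sole candidate).
(3,9) = 4: row 3 has {1,2,3,5,6,7,8,9}; col 9 has {6,9}; box has {2,3,5,6,7,9} → only 4 remains.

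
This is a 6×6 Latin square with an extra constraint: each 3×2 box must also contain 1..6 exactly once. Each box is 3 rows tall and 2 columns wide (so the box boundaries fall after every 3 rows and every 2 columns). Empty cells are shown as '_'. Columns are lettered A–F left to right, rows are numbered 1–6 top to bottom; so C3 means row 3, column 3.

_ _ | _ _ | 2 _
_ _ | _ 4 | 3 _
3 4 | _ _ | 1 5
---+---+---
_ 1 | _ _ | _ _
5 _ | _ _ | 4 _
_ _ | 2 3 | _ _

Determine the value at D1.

1

F2 = 6 (sole candidate).
C3 = 6 (sole candidate).
D3 = 2 (sole candidate).
C5 = 1 (sole candidate).
D5 = 6 (sole candidate).
B6 = 6 (sole candidate).
E6 = 5 (sole candidate).
F6 = 1 (sole candidate).
B1 = 5 (sole candidate).
C1 = 3 (sole candidate).
D1 = 1: row 1 has {2,3,5}; col 4 has {2,3,4,6}; box has {2,3,4,6} → only 1 remains.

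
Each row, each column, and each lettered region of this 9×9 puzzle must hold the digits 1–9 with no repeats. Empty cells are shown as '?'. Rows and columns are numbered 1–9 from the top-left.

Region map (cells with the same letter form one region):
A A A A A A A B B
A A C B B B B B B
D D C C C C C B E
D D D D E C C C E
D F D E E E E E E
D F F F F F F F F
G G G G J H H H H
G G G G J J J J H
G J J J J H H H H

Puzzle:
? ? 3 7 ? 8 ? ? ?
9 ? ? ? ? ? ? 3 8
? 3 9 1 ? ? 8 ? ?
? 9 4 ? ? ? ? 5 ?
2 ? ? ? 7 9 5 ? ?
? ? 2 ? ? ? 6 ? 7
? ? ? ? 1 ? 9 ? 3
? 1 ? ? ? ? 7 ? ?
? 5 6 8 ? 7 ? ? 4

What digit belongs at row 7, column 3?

row 2, column 3 = 7: row 2 has {3,8,9}; col 3 has {2,3,4,6,9}; region has {1,5,8,9} → only 7 remains.
row 4, column 4 = 6: row 4 has {4,5,9}; col 4 has {1,7,8}; region has {2,3,4,9} → only 6 remains.
row 9, column 1 = 3: row 9 has {4,5,6,7,8}; col 1 has {2,9}; region has {1} → only 3 remains.
row 3, column 1 = 5: in row 3, 5 can only go here (every other open cell in that row sees a 5).
row 3, column 8 = 7: in row 3, 7 can only go here (every other open cell in that row sees a 7).
row 4, column 1 = 7: in row 4, 7 can only go here (every other open cell in that row sees a 7).
row 4, column 5 = 8: in row 4, 8 can only go here (every other open cell in that row sees an 8).
row 4, column 9 = 1: in row 4, 1 can only go here (every other open cell in that row sees a 1).
row 5, column 9 = 6: row 5 has {2,5,7,9}; col 9 has {1,3,4,7,8}; region has {1,5,7,8,9} → only 6 remains.
row 3, column 9 = 2: row 3 has {1,3,5,7,8,9}; col 9 has {1,3,4,6,7,8}; region has {1,5,6,7,8,9} → only 2 remains.
row 5, column 8 = 4: row 5 has {2,5,6,7,9}; col 8 has {3,5,7}; region has {1,2,5,6,7,8,9} → only 4 remains.
row 8, column 9 = 5: row 8 has {1,7}; col 9 has {1,2,3,4,6,7,8}; region has {3,4,7,9} → only 5 remains.
row 1, column 9 = 9: row 1 has {3,7,8}; col 9 has {1,2,3,4,5,6,7,8}; region has {3,7,8} → only 9 remains.
row 5, column 2 = 8: row 5 has {2,4,5,6,7,9}; col 2 has {1,3,5,9}; region has {2,6,7} → only 8 remains.
row 5, column 3 = 1: row 5 has {2,4,5,6,7,8,9}; col 3 has {2,3,4,6,7,9}; region has {2,3,4,5,6,7,9} → only 1 remains.
row 5, column 4 = 3: row 5 has {1,2,4,5,6,7,8,9}; col 4 has {1,6,7,8}; region has {1,2,4,5,6,7,8,9} → only 3 remains.
row 6, column 1 = 8: row 6 has {2,6,7}; col 1 has {2,3,5,7,9}; region has {1,2,3,4,5,6,7,9} → only 8 remains.
row 6, column 2 = 4: row 6 has {2,6,7,8}; col 2 has {1,3,5,8,9}; region has {2,6,7,8} → only 4 remains.
row 8, column 3 = 8: row 8 has {1,5,7}; col 3 has {1,2,3,4,6,7,9}; region has {1,3} → only 8 remains.
row 7, column 3 = 5: row 7 has {1,3,9}; col 3 has {1,2,3,4,6,7,8,9}; region has {1,3,8} → only 5 remains.

5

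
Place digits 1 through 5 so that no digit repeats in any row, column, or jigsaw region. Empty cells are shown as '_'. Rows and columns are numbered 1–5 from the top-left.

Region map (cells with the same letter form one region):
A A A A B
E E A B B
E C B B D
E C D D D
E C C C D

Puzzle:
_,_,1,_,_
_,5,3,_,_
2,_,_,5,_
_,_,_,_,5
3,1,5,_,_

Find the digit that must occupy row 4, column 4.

3

row 3, column 3 = 4 (sole candidate).
row 4, column 3 = 2 (sole candidate).
row 5, column 5 = 4 (sole candidate).
row 3, column 2 = 3 (sole candidate).
row 3, column 5 = 1 (sole candidate).
row 4, column 2 = 4 (sole candidate).
row 4, column 4 = 3: row 4 has {2,4,5}; col 4 has {5}; region has {1,2,4,5} → only 3 remains.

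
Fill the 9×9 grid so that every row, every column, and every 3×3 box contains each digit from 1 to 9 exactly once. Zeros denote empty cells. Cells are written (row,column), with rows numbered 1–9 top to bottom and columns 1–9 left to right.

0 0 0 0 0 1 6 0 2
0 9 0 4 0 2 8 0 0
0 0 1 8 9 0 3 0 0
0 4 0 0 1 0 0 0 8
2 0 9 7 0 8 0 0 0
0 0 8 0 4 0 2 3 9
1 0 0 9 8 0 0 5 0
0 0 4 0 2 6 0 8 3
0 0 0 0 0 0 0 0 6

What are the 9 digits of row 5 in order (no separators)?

259738461

(6,6) = 5: row 6 has {2,3,4,8,9}; col 6 has {1,2,6,8}; box has {1,4,7,8} → only 5 remains.
(3,6) = 7: row 3 has {1,3,8,9}; col 6 has {1,2,5,6,8}; box has {1,2,4,8,9} → only 7 remains.
(3,8) = 4: row 3 has {1,3,7,8,9}; col 8 has {3,5,8}; box has {2,3,6,8} → only 4 remains.
(3,9) = 5: row 3 has {1,3,4,7,8,9}; col 9 has {2,3,6,8,9}; box has {2,3,4,6,8} → only 5 remains.
(6,4) = 6: row 6 has {2,3,4,5,8,9}; col 4 has {4,7,8,9}; box has {1,4,5,7,8} → only 6 remains.
(3,1) = 6: row 3 has {1,3,4,5,7,8,9}; col 1 has {1,2}; box has {1,9} → only 6 remains.
(3,2) = 2: row 3 has {1,3,4,5,6,7,8,9}; col 2 has {4,9}; box has {1,6,9} → only 2 remains.
(5,5) = 3: row 5 has {2,7,8,9}; col 5 has {1,2,4,8,9}; box has {1,4,5,6,7,8} → only 3 remains.
(6,1) = 7: row 6 has {2,3,4,5,6,8,9}; col 1 has {1,2,6}; box has {2,4,8,9} → only 7 remains.
(6,2) = 1: row 6 has {2,3,4,5,6,7,8,9}; col 2 has {2,4,9}; box has {2,4,7,8,9} → only 1 remains.
(1,5) = 5: row 1 has {1,2,6}; col 5 has {1,2,3,4,8,9}; box has {1,2,4,7,8,9} → only 5 remains.
(2,5) = 6: row 2 has {2,4,8,9}; col 5 has {1,2,3,4,5,8,9}; box has {1,2,4,5,7,8,9} → only 6 remains.
(4,4) = 2: row 4 has {1,4,8}; col 4 has {4,6,7,8,9}; box has {1,3,4,5,6,7,8} → only 2 remains.
(4,6) = 9: row 4 has {1,2,4,8}; col 6 has {1,2,5,6,7,8}; box has {1,2,3,4,5,6,7,8} → only 9 remains.
(9,5) = 7: row 9 has {6}; col 5 has {1,2,3,4,5,6,8,9}; box has {2,6,8,9} → only 7 remains.
(1,4) = 3: row 1 has {1,2,5,6}; col 4 has {2,4,6,7,8,9}; box has {1,2,4,5,6,7,8,9} → only 3 remains.
(1,3) = 7: row 1 has {1,2,3,5,6}; col 3 has {1,4,8,9}; box has {1,2,6,9} → only 7 remains.
(1,8) = 9: row 1 has {1,2,3,5,6,7}; col 8 has {3,4,5,8}; box has {2,3,4,5,6,8} → only 9 remains.
(1,2) = 8: row 1 has {1,2,3,5,6,7,9}; col 2 has {1,2,4,9}; box has {1,2,6,7,9} → only 8 remains.
(1,1) = 4: row 1 has {1,2,3,5,6,7,8,9}; col 1 has {1,2,6,7}; box has {1,2,6,7,8,9} → only 4 remains.
(7,3) = 2: in row 7, 2 can only go here (every other open cell in that row sees a 2).
(7,2) = 6: in row 7, 6 can only go here (every other open cell in that row sees a 6).
(5,2) = 5: row 5 has {2,3,7,8,9}; col 2 has {1,2,4,6,8,9}; box has {1,2,4,7,8,9} → only 5 remains.
(8,2) = 7: row 8 has {2,3,4,6,8}; col 2 has {1,2,4,5,6,8,9}; box has {1,2,4,6} → only 7 remains.
(9,2) = 3: row 9 has {6,7}; col 2 has {1,2,4,5,6,7,8,9}; box has {1,2,4,6,7} → only 3 remains.
(9,3) = 5: row 9 has {3,6,7}; col 3 has {1,2,4,7,8,9}; box has {1,2,3,4,6,7} → only 5 remains.
(9,4) = 1: row 9 has {3,5,6,7}; col 4 has {2,3,4,6,7,8,9}; box has {2,6,7,8,9} → only 1 remains.
(9,6) = 4: row 9 has {1,3,5,6,7}; col 6 has {1,2,5,6,7,8,9}; box has {1,2,6,7,8,9} → only 4 remains.
(9,7) = 9: row 9 has {1,3,4,5,6,7}; col 7 has {2,3,6,8}; box has {3,5,6,8} → only 9 remains.
(9,8) = 2: row 9 has {1,3,4,5,6,7,9}; col 8 has {3,4,5,8,9}; box has {3,5,6,8,9} → only 2 remains.
(2,3) = 3: row 2 has {2,4,6,8,9}; col 3 has {1,2,4,5,7,8,9}; box has {1,2,4,6,7,8,9} → only 3 remains.
(4,1) = 3: row 4 has {1,2,4,8,9}; col 1 has {1,2,4,6,7}; box has {1,2,4,5,7,8,9} → only 3 remains.
(4,3) = 6: row 4 has {1,2,3,4,8,9}; col 3 has {1,2,3,4,5,7,8,9}; box has {1,2,3,4,5,7,8,9} → only 6 remains.
(4,8) = 7: row 4 has {1,2,3,4,6,8,9}; col 8 has {2,3,4,5,8,9}; box has {2,3,8,9} → only 7 remains.
(7,6) = 3: row 7 has {1,2,5,6,8,9}; col 6 has {1,2,4,5,6,7,8,9}; box has {1,2,4,6,7,8,9} → only 3 remains.
(8,1) = 9: row 8 has {2,3,4,6,7,8}; col 1 has {1,2,3,4,6,7}; box has {1,2,3,4,5,6,7} → only 9 remains.
(8,4) = 5: row 8 has {2,3,4,6,7,8,9}; col 4 has {1,2,3,4,6,7,8,9}; box has {1,2,3,4,6,7,8,9} → only 5 remains.
(8,7) = 1: row 8 has {2,3,4,5,6,7,8,9}; col 7 has {2,3,6,8,9}; box has {2,3,5,6,8,9} → only 1 remains.
(9,1) = 8: row 9 has {1,2,3,4,5,6,7,9}; col 1 has {1,2,3,4,6,7,9}; box has {1,2,3,4,5,6,7,9} → only 8 remains.
(2,1) = 5: row 2 has {2,3,4,6,8,9}; col 1 has {1,2,3,4,6,7,8,9}; box has {1,2,3,4,6,7,8,9} → only 5 remains.
(2,8) = 1: row 2 has {2,3,4,5,6,8,9}; col 8 has {2,3,4,5,7,8,9}; box has {2,3,4,5,6,8,9} → only 1 remains.
(2,9) = 7: row 2 has {1,2,3,4,5,6,8,9}; col 9 has {2,3,5,6,8,9}; box has {1,2,3,4,5,6,8,9} → only 7 remains.
(4,7) = 5: row 4 has {1,2,3,4,6,7,8,9}; col 7 has {1,2,3,6,8,9}; box has {2,3,7,8,9} → only 5 remains.
(5,7) = 4: row 5 has {2,3,5,7,8,9}; col 7 has {1,2,3,5,6,8,9}; box has {2,3,5,7,8,9} → only 4 remains.
(5,8) = 6: row 5 has {2,3,4,5,7,8,9}; col 8 has {1,2,3,4,5,7,8,9}; box has {2,3,4,5,7,8,9} → only 6 remains.
(5,9) = 1: row 5 has {2,3,4,5,6,7,8,9}; col 9 has {2,3,5,6,7,8,9}; box has {2,3,4,5,6,7,8,9} → only 1 remains.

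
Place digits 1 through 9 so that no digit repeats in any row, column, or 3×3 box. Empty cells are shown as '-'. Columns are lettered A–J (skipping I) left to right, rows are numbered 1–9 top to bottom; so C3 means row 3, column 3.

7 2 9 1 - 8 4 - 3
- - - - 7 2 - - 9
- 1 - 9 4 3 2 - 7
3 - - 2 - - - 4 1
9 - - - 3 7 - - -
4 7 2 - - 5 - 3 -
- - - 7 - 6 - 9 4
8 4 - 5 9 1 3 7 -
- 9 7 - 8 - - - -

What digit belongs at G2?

1

D2 = 6 (sole candidate).
E4 = 6 (sole candidate).
F4 = 9 (sole candidate).
D6 = 8 (sole candidate).
E6 = 1 (sole candidate).
J6 = 6 (sole candidate).
E7 = 2 (sole candidate).
C8 = 6 (sole candidate).
J8 = 2 (sole candidate).
F9 = 4 (sole candidate).
J9 = 5 (sole candidate).
E1 = 5 (sole candidate).
H1 = 6 (sole candidate).
A2 = 5 (sole candidate).
A3 = 6 (sole candidate).
C3 = 8 (sole candidate).
H3 = 5 (sole candidate).
C4 = 5 (sole candidate).
C5 = 1 (sole candidate).
D5 = 4 (sole candidate).
J5 = 8 (sole candidate).
G6 = 9 (sole candidate).
A7 = 1 (sole candidate).
C7 = 3 (sole candidate).
G7 = 8 (sole candidate).
A9 = 2 (sole candidate).
D9 = 3 (sole candidate).
H9 = 1 (sole candidate).
B2 = 3 (sole candidate).
C2 = 4 (sole candidate).
G2 = 1: row 2 has {2,3,4,5,6,7,9}; col 7 has {2,3,4,8,9}; box has {2,3,4,5,6,7,9} → only 1 remains.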